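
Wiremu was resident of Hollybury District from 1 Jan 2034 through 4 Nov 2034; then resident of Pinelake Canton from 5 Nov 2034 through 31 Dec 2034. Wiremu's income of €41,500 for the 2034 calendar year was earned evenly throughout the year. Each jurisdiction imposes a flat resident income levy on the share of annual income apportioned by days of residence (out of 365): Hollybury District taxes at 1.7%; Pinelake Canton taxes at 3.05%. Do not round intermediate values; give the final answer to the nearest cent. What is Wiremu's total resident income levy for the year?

Hollybury District, 1 Jan – 4 Nov 2034: 308 days → €41,500 × 1.7% × 308/365 = €595.3260
Pinelake Canton, 5 Nov – 31 Dec 2034: 57 days → €41,500 × 3.05% × 57/365 = €197.6651
Total = €792.9911

€792.99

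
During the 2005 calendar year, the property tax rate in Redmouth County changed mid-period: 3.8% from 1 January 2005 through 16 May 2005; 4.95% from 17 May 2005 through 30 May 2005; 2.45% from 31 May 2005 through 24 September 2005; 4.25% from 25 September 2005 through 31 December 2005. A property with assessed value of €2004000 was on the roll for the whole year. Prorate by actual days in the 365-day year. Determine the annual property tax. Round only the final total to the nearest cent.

€70785.12

1 January – 16 May 2005: 136 days at 3.8% → €2004000 × 3.8% × 136/365 = €28374.4438
17 May – 30 May 2005: 14 days at 4.95% → €2004000 × 4.95% × 14/365 = €3804.8548
31 May – 24 September 2005: 117 days at 2.45% → €2004000 × 2.45% × 117/365 = €15738.2630
25 September – 31 December 2005: 98 days at 4.25% → €2004000 × 4.25% × 98/365 = €22867.5616
Total = €70785.1233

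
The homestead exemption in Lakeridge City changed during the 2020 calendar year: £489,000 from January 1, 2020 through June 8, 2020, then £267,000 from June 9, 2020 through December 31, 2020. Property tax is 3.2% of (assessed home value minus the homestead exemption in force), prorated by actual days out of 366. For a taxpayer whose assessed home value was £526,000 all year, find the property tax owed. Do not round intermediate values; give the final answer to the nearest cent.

£5,182.43

January 1 – June 8, 2020: 160 days, exemption £489,000 → (£526,000 − £489,000) × 3.2% × 160/366 = £517.5956
June 9 – December 31, 2020: 206 days, exemption £267,000 → (£526,000 − £267,000) × 3.2% × 206/366 = £4,664.8306
Total = £5,182.4262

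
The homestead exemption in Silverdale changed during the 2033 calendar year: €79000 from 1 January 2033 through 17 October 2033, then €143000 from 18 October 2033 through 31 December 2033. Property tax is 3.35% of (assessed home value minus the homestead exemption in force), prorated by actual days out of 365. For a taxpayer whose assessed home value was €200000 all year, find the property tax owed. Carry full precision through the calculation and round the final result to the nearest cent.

1 January – 17 October 2033: 290 days, exemption €79000 → (€200000 − €79000) × 3.35% × 290/365 = €3220.5890
18 October – 31 December 2033: 75 days, exemption €143000 → (€200000 − €143000) × 3.35% × 75/365 = €392.3630
Total = €3612.9521

€3612.95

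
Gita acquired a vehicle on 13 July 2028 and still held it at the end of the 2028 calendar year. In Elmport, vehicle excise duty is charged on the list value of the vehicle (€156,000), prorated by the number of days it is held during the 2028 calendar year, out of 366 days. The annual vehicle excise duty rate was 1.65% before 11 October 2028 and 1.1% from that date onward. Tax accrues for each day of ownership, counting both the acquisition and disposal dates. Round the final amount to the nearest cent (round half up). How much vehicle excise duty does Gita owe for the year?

€1,017.41

13 July – 10 October 2028: 90 days at 1.65% → €156,000 × 1.65% × 90/366 = €632.9508
11 October – 31 December 2028: 82 days at 1.1% → €156,000 × 1.1% × 82/366 = €384.4590
Total = €1,017.4098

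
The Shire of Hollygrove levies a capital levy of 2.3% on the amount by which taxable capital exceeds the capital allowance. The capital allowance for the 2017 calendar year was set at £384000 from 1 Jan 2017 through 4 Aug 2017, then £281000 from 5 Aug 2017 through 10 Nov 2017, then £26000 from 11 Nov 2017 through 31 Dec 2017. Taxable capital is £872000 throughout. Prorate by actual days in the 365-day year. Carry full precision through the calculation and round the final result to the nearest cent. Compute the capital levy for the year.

£13010.56

1 Jan – 4 Aug 2017: 216 days, exemption £384000 → (£872000 − £384000) × 2.3% × 216/365 = £6642.1479
5 Aug – 10 Nov 2017: 98 days, exemption £281000 → (£872000 − £281000) × 2.3% × 98/365 = £3649.6274
11 Nov – 31 Dec 2017: 51 days, exemption £26000 → (£872000 − £26000) × 2.3% × 51/365 = £2718.7890
Total = £13010.5644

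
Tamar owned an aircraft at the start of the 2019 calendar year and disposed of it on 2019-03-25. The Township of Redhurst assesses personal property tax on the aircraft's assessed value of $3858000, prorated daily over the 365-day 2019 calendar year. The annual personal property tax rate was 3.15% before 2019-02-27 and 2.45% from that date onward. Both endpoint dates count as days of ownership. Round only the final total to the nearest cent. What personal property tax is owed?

2019-01-01 to 2019-02-26: 57 days at 3.15% → $3858000 × 3.15% × 57/365 = $18978.1890
2019-02-27 to 2019-03-25: 27 days at 2.45% → $3858000 × 2.45% × 27/365 = $6991.9644
Total = $25970.1534

$25970.15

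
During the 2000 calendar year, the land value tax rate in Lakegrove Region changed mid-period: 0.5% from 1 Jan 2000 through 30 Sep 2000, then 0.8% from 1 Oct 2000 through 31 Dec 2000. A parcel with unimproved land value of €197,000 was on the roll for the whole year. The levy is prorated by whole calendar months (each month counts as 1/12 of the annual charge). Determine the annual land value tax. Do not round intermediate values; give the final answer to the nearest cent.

1 Jan – 30 Sep 2000: 9 months at 0.5% → €197,000 × 0.5% × 9/12 = €738.7500
1 Oct – 31 Dec 2000: 3 months at 0.8% → €197,000 × 0.8% × 3/12 = €394.0000
Total = €1,132.7500

€1,132.75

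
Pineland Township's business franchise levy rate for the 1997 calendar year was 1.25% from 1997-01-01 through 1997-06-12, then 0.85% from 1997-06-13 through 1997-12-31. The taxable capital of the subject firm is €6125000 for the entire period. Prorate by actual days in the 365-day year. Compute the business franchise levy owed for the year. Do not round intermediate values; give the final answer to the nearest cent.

€63003.60

1997-01-01 to 1997-06-12: 163 days at 1.25% → €6125000 × 1.25% × 163/365 = €34190.9247
1997-06-13 to 1997-12-31: 202 days at 0.85% → €6125000 × 0.85% × 202/365 = €28812.6712
Total = €63003.5959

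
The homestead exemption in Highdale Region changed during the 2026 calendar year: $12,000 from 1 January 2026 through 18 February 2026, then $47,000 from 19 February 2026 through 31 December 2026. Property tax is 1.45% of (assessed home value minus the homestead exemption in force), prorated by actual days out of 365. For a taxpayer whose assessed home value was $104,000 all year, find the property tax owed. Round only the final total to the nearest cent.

$894.63

1 January – 18 February 2026: 49 days, exemption $12,000 → ($104,000 − $12,000) × 1.45% × 49/365 = $179.0849
19 February – 31 December 2026: 316 days, exemption $47,000 → ($104,000 − $47,000) × 1.45% × 316/365 = $715.5452
Total = $894.6301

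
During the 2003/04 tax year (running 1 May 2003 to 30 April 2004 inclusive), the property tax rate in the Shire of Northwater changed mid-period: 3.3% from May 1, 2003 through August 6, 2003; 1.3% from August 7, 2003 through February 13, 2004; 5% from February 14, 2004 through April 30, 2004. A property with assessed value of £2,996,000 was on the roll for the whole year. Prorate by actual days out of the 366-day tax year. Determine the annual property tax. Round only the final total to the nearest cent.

May 1 – August 6, 2003: 98 days at 3.3% → £2,996,000 × 3.3% × 98/366 = £26,472.8525
August 7, 2003 – February 13, 2004: 191 days at 1.3% → £2,996,000 × 1.3% × 191/366 = £20,325.3224
February 14 – April 30, 2004: 77 days at 5% → £2,996,000 × 5% × 77/366 = £31,515.3005
Total = £78,313.4754

£78,313.48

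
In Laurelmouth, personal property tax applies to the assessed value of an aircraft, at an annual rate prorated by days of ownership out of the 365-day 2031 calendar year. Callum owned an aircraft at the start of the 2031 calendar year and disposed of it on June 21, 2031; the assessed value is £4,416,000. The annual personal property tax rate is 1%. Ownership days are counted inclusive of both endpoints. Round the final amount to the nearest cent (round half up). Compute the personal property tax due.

£20,809.64

Days held (January 1 – June 21, 2031): 172 out of 365
Tax = £4,416,000 × 1% × 172/365 = £20,809.6438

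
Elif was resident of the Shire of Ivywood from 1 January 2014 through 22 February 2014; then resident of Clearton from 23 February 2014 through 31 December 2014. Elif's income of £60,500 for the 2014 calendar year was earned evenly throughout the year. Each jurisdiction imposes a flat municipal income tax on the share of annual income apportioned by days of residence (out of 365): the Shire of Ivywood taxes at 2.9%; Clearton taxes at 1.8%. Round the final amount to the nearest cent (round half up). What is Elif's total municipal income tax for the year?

The Shire of Ivywood, 1 January – 22 February 2014: 53 days → £60,500 × 2.9% × 53/365 = £254.7630
Clearton, 23 February – 31 December 2014: 312 days → £60,500 × 1.8% × 312/365 = £930.8712
Total = £1,185.6342

£1,185.63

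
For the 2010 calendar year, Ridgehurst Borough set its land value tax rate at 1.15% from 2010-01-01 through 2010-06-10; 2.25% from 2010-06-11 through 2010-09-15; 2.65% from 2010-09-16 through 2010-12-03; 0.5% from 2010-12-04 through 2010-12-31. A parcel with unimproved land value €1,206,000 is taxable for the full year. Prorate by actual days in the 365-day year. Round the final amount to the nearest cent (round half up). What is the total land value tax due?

2010-01-01 to 2010-06-10: 161 days at 1.15% → €1,206,000 × 1.15% × 161/365 = €6,117.5589
2010-06-11 to 2010-09-15: 97 days at 2.25% → €1,206,000 × 2.25% × 97/365 = €7,211.2192
2010-09-16 to 2010-12-03: 79 days at 2.65% → €1,206,000 × 2.65% × 79/365 = €6,917.1534
2010-12-04 to 2010-12-31: 28 days at 0.5% → €1,206,000 × 0.5% × 28/365 = €462.5753
Total = €20,708.5068

€20,708.51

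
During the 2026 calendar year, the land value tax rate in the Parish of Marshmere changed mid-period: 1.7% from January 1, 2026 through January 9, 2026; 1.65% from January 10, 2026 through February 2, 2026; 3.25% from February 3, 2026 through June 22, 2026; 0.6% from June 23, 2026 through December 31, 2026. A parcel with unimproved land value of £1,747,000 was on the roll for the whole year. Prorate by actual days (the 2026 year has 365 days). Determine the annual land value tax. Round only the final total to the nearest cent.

January 1 – January 9, 2026: 9 days at 1.7% → £1,747,000 × 1.7% × 9/365 = £732.3041
January 10 – February 2, 2026: 24 days at 1.65% → £1,747,000 × 1.65% × 24/365 = £1,895.3753
February 3 – June 22, 2026: 140 days at 3.25% → £1,747,000 × 3.25% × 140/365 = £21,777.6712
June 23 – December 31, 2026: 192 days at 0.6% → £1,747,000 × 0.6% × 192/365 = £5,513.8192
Total = £29,919.1699

£29,919.17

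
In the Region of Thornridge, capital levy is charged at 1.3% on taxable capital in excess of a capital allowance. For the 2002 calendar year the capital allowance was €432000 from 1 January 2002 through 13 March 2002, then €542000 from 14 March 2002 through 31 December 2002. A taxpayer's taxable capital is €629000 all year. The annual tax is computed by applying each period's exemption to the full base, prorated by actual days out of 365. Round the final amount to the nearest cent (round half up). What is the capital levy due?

1 January – 13 March 2002: 72 days, exemption €432000 → (€629000 − €432000) × 1.3% × 72/365 = €505.1836
14 March – 31 December 2002: 293 days, exemption €542000 → (€629000 − €542000) × 1.3% × 293/365 = €907.8986
Total = €1413.0822

€1413.08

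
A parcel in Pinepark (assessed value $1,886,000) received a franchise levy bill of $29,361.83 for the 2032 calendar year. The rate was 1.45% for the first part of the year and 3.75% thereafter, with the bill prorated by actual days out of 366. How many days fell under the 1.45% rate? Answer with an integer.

349 days

Let d = days at the first rate; then 366 − d days at the second rate.
$1,886,000 × [1.45%·d + 3.75%·(366−d)] / 366 = $29,361.83
Solving gives d = 349, so the new rate took effect on December 15, 2032.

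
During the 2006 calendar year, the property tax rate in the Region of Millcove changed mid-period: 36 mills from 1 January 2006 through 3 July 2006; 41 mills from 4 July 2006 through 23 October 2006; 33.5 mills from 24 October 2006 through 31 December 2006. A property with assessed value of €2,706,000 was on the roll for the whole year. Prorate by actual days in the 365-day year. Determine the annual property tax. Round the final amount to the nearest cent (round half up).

€100,288.81

1 January – 3 July 2006: 184 days at 36 mills → €2,706,000 × 3.6% × 184/365 = €49,108.3397
4 July – 23 October 2006: 112 days at 41 mills → €2,706,000 × 4.1% × 112/365 = €34,043.7041
24 October – 31 December 2006: 69 days at 33.5 mills → €2,706,000 × 3.35% × 69/365 = €17,136.7644
Total = €100,288.8082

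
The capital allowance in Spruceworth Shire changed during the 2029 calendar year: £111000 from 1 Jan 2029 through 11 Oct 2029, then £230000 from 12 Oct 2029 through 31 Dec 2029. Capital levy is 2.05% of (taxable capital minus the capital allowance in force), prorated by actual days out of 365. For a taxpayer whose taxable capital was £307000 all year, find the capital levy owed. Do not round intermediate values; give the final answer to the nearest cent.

1 Jan – 11 Oct 2029: 284 days, exemption £111000 → (£307000 − £111000) × 2.05% × 284/365 = £3126.3342
12 Oct – 31 Dec 2029: 81 days, exemption £230000 → (£307000 − £230000) × 2.05% × 81/365 = £350.2973
Total = £3476.6315

£3476.63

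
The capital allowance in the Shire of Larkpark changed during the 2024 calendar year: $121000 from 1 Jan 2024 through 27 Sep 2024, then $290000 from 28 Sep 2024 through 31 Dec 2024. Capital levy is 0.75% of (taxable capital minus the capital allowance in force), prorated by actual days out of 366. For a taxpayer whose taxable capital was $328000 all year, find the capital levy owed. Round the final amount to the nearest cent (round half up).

1 Jan – 27 Sep 2024: 271 days, exemption $121000 → ($328000 − $121000) × 0.75% × 271/366 = $1149.5287
28 Sep – 31 Dec 2024: 95 days, exemption $290000 → ($328000 − $290000) × 0.75% × 95/366 = $73.9754
Total = $1223.5041

$1223.50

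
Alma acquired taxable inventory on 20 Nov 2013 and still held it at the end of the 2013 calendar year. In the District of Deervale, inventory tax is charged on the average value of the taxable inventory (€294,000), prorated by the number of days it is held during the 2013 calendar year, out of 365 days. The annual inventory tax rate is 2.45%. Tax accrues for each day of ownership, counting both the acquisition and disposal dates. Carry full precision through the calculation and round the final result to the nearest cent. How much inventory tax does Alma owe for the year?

Days held (20 Nov – 31 Dec 2013): 42 out of 365
Tax = €294,000 × 2.45% × 42/365 = €828.8384

€828.84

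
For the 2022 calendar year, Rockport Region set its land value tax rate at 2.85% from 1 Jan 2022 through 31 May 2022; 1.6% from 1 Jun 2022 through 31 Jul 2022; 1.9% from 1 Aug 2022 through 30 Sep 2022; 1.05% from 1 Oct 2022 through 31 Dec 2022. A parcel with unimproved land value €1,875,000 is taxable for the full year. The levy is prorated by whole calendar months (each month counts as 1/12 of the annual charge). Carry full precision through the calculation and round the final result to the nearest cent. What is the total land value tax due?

€38,125.00

1 Jan – 31 May 2022: 5 months at 2.85% → €1,875,000 × 2.85% × 5/12 = €22,265.6250
1 Jun – 31 Jul 2022: 2 months at 1.6% → €1,875,000 × 1.6% × 2/12 = €5,000.0000
1 Aug – 30 Sep 2022: 2 months at 1.9% → €1,875,000 × 1.9% × 2/12 = €5,937.5000
1 Oct – 31 Dec 2022: 3 months at 1.05% → €1,875,000 × 1.05% × 3/12 = €4,921.8750
Total = €38,125.0000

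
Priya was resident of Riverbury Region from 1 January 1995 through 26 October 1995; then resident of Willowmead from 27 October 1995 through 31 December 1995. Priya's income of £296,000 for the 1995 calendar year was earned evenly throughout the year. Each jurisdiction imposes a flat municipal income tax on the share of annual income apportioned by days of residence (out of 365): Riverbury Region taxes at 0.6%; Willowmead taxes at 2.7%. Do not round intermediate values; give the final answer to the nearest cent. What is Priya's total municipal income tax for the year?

£2,899.99

Riverbury Region, 1 January – 26 October 1995: 299 days → £296,000 × 0.6% × 299/365 = £1,454.8603
Willowmead, 27 October – 31 December 1995: 66 days → £296,000 × 2.7% × 66/365 = £1,445.1288
Total = £2,899.9890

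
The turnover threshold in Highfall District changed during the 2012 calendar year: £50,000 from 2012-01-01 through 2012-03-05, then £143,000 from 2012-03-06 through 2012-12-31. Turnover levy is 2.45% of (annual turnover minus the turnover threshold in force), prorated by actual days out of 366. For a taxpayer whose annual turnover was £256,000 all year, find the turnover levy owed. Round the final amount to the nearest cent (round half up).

£3,173.15

2012-01-01 to 2012-03-05: 65 days, exemption £50,000 → (£256,000 − £50,000) × 2.45% × 65/366 = £896.3251
2012-03-06 to 2012-12-31: 301 days, exemption £143,000 → (£256,000 − £143,000) × 2.45% × 301/366 = £2,276.8265
Total = £3,173.1516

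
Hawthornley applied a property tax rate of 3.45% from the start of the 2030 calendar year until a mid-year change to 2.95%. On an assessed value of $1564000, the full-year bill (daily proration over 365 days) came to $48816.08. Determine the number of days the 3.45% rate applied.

125 days

Let d = days at the first rate; then 365 − d days at the second rate.
$1564000 × [3.45%·d + 2.95%·(365−d)] / 365 = $48816.08
Solving gives d = 125, so the new rate took effect on 6 May 2030.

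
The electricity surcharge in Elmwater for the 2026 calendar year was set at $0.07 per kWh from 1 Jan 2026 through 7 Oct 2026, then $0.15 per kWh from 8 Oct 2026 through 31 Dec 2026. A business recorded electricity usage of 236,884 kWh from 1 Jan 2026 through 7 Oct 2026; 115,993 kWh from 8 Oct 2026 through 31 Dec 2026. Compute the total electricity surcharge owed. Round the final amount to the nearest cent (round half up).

$33,980.83

1 Jan – 7 Oct 2026: 236,884 kWh at $0.07/kWh → $16,581.88
8 Oct – 31 Dec 2026: 115,993 kWh at $0.15/kWh → $17,398.95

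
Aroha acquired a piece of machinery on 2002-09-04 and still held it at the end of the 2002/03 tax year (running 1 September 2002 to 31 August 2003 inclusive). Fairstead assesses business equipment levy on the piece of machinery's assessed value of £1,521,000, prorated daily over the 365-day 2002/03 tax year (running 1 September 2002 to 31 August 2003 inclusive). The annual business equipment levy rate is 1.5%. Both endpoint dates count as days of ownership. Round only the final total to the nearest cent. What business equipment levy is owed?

£22,627.48

Days held (2002-09-04 to 2003-08-31): 362 out of 365
Tax = £1,521,000 × 1.5% × 362/365 = £22,627.4795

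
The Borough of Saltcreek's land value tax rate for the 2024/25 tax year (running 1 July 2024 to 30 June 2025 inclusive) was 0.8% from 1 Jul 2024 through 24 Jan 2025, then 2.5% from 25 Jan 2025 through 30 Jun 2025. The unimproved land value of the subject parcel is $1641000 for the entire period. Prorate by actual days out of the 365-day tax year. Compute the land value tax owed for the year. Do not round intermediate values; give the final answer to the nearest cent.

$25127.53

1 Jul 2024 – 24 Jan 2025: 208 days at 0.8% → $1641000 × 0.8% × 208/365 = $7481.1616
25 Jan – 30 Jun 2025: 157 days at 2.5% → $1641000 × 2.5% × 157/365 = $17646.3699
Total = $25127.5315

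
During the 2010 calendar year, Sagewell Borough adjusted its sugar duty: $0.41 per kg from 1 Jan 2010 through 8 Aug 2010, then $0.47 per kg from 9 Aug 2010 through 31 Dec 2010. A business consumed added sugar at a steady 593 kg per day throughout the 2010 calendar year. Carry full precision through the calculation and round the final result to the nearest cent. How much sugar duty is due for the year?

1 Jan – 8 Aug 2010: 220 days × 593 kg/day = 130,460 kg at $0.41/kg → $53,488.60
9 Aug – 31 Dec 2010: 145 days × 593 kg/day = 85,985 kg at $0.47/kg → $40,412.95

$93,901.55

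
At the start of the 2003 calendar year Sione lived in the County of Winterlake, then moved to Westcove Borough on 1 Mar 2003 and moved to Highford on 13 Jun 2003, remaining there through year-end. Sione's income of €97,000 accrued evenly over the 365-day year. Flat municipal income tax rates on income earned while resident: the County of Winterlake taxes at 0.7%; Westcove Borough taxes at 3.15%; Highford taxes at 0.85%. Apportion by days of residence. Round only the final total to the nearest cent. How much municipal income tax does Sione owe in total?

The County of Winterlake, 1 Jan – 28 Feb 2003: 59 days → €97,000 × 0.7% × 59/365 = €109.7562
Westcove Borough, 1 Mar – 12 Jun 2003: 104 days → €97,000 × 3.15% × 104/365 = €870.6082
Highford, 13 Jun – 31 Dec 2003: 202 days → €97,000 × 0.85% × 202/365 = €456.2986
Total = €1,436.6630

€1,436.66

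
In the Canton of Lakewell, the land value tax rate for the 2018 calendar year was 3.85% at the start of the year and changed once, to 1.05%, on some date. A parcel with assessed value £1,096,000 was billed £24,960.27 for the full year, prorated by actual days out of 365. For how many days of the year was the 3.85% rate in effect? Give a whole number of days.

160 days

Let d = days at the first rate; then 365 − d days at the second rate.
£1,096,000 × [3.85%·d + 1.05%·(365−d)] / 365 = £24,960.27
Solving gives d = 160, so the new rate took effect on June 10, 2018.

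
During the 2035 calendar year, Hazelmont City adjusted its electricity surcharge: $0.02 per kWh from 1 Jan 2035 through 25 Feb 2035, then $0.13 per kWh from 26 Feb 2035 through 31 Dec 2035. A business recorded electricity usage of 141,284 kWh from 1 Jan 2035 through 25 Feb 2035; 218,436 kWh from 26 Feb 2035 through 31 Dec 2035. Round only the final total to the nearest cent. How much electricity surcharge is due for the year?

$31,222.36

1 Jan – 25 Feb 2035: 141,284 kWh at $0.02/kWh → $2,825.68
26 Feb – 31 Dec 2035: 218,436 kWh at $0.13/kWh → $28,396.68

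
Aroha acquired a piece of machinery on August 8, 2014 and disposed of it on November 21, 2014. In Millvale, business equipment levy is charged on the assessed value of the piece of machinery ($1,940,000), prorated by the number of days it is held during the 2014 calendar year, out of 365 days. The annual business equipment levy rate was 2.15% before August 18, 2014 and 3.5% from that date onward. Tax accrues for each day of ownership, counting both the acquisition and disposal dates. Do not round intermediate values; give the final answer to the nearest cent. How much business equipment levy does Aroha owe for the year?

$19,001.37

August 8 – August 17, 2014: 10 days at 2.15% → $1,940,000 × 2.15% × 10/365 = $1,142.7397
August 18 – November 21, 2014: 96 days at 3.5% → $1,940,000 × 3.5% × 96/365 = $17,858.6301
Total = $19,001.3699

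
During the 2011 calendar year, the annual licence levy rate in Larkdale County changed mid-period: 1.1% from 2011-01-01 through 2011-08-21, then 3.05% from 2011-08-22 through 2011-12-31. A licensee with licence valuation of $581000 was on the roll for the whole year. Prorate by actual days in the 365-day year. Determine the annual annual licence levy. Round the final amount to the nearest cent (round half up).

2011-01-01 to 2011-08-21: 233 days at 1.1% → $581000 × 1.1% × 233/365 = $4079.7342
2011-08-22 to 2011-12-31: 132 days at 3.05% → $581000 × 3.05% × 132/365 = $6408.5096
Total = $10488.2438

$10488.24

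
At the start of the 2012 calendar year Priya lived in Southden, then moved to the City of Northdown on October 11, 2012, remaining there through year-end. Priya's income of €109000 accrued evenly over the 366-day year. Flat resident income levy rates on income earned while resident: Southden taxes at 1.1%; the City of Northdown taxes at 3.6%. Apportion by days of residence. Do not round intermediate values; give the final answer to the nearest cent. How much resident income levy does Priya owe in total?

€1809.52

Southden, January 1 – October 10, 2012: 284 days → €109000 × 1.1% × 284/366 = €930.3716
The City of Northdown, October 11 – December 31, 2012: 82 days → €109000 × 3.6% × 82/366 = €879.1475
Total = €1809.5191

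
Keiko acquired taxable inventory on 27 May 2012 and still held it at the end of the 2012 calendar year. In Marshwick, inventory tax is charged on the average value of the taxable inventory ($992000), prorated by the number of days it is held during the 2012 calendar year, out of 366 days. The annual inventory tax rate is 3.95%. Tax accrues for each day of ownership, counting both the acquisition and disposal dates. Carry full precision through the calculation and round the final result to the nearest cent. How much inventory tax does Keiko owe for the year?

Days held (27 May – 31 Dec 2012): 219 out of 366
Tax = $992000 × 3.95% × 219/366 = $23446.1639

$23446.16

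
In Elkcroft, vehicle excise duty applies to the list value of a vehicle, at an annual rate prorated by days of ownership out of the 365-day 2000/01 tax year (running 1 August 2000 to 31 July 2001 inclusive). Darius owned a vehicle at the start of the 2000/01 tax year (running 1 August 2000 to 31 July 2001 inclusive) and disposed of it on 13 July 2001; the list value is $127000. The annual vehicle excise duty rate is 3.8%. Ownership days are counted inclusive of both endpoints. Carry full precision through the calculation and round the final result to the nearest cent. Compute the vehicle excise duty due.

$4588.01

Days held (1 August 2000 – 13 July 2001): 347 out of 365
Tax = $127000 × 3.8% × 347/365 = $4588.0055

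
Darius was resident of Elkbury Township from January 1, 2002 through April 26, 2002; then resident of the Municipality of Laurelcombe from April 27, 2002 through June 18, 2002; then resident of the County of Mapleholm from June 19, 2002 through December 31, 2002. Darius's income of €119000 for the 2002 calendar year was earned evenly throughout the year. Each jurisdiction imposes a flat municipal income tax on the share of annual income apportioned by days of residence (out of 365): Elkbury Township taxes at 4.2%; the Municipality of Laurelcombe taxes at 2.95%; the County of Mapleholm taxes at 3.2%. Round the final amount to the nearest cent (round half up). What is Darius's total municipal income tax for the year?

€4142.99

Elkbury Township, January 1 – April 26, 2002: 116 days → €119000 × 4.2% × 116/365 = €1588.4055
The Municipality of Laurelcombe, April 27 – June 18, 2002: 53 days → €119000 × 2.95% × 53/365 = €509.7438
The County of Mapleholm, June 19 – December 31, 2002: 196 days → €119000 × 3.2% × 196/365 = €2044.8438
Total = €4142.9932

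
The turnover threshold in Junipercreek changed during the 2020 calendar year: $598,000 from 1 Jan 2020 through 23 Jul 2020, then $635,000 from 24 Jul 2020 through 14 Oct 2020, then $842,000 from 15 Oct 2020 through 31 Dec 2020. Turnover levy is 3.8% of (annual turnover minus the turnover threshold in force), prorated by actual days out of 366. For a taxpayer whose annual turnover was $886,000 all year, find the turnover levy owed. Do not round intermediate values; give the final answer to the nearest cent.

1 Jan – 23 Jul 2020: 205 days, exemption $598,000 → ($886,000 − $598,000) × 3.8% × 205/366 = $6,129.8361
24 Jul – 14 Oct 2020: 83 days, exemption $635,000 → ($886,000 − $635,000) × 3.8% × 83/366 = $2,162.9891
15 Oct – 31 Dec 2020: 78 days, exemption $842,000 → ($886,000 − $842,000) × 3.8% × 78/366 = $356.3279
Total = $8,649.1530

$8,649.15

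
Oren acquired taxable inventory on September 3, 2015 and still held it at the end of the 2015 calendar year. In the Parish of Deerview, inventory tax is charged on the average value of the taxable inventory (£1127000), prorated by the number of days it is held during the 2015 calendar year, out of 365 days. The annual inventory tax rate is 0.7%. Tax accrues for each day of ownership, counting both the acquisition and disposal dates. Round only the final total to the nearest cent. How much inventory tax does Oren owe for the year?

£2593.64

Days held (September 3 – December 31, 2015): 120 out of 365
Tax = £1127000 × 0.7% × 120/365 = £2593.6438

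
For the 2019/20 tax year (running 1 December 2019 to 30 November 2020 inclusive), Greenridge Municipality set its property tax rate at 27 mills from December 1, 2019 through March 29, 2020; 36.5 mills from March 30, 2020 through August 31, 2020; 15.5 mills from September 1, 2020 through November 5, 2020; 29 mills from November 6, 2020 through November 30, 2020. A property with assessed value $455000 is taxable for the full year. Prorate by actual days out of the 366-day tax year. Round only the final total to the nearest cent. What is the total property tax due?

$13234.16

December 1, 2019 – March 29, 2020: 120 days at 27 mills → $455000 × 2.7% × 120/366 = $4027.8689
March 30 – August 31, 2020: 155 days at 36.5 mills → $455000 × 3.65% × 155/366 = $7033.2309
September 1 – November 5, 2020: 66 days at 15.5 mills → $455000 × 1.55% × 66/366 = $1271.7623
November 6 – November 30, 2020: 25 days at 29 mills → $455000 × 2.9% × 25/366 = $901.2978
Total = $13234.1598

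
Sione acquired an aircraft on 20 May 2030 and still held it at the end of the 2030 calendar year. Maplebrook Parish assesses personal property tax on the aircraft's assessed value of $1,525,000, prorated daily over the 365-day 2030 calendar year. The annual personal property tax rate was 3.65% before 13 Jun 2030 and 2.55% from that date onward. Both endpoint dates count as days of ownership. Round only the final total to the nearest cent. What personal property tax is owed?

$25,181.30

20 May – 12 Jun 2030: 24 days at 3.65% → $1,525,000 × 3.65% × 24/365 = $3,660.0000
13 Jun – 31 Dec 2030: 202 days at 2.55% → $1,525,000 × 2.55% × 202/365 = $21,521.3014
Total = $25,181.3014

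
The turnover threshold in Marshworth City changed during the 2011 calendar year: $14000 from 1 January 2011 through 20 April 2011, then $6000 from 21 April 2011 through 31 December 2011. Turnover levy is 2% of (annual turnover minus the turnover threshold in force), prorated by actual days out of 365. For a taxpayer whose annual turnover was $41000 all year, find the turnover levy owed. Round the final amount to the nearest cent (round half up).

1 January – 20 April 2011: 110 days, exemption $14000 → ($41000 − $14000) × 2% × 110/365 = $162.7397
21 April – 31 December 2011: 255 days, exemption $6000 → ($41000 − $6000) × 2% × 255/365 = $489.0411
Total = $651.7808

$651.78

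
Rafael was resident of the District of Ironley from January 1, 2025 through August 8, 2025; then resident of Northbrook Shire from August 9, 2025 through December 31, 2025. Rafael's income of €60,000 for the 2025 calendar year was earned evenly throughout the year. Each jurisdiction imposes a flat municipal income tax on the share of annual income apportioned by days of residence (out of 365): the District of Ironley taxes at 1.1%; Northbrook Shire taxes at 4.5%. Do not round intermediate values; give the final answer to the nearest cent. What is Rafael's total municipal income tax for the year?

€1,470.41

The District of Ironley, January 1 – August 8, 2025: 220 days → €60,000 × 1.1% × 220/365 = €397.8082
Northbrook Shire, August 9 – December 31, 2025: 145 days → €60,000 × 4.5% × 145/365 = €1,072.6027
Total = €1,470.4110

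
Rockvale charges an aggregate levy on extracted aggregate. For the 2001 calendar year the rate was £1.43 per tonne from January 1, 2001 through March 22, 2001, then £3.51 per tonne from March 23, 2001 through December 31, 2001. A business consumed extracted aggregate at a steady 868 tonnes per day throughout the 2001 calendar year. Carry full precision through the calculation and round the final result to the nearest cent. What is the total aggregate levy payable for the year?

January 1 – March 22, 2001: 81 days × 868 tonnes/day = 70,308 tonnes at £1.43/tonne → £100,540.44
March 23 – December 31, 2001: 284 days × 868 tonnes/day = 246,512 tonnes at £3.51/tonne → £865,257.12

£965,797.56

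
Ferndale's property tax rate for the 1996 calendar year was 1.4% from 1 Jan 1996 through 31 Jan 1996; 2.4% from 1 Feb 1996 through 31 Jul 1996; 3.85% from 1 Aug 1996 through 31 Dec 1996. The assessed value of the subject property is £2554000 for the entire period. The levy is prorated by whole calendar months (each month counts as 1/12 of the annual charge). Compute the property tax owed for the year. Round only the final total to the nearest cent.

1 Jan – 31 Jan 1996: 1 month at 1.4% → £2554000 × 1.4% × 1/12 = £2979.6667
1 Feb – 31 Jul 1996: 6 months at 2.4% → £2554000 × 2.4% × 6/12 = £30648.0000
1 Aug – 31 Dec 1996: 5 months at 3.85% → £2554000 × 3.85% × 5/12 = £40970.4167
Total = £74598.0833

£74598.08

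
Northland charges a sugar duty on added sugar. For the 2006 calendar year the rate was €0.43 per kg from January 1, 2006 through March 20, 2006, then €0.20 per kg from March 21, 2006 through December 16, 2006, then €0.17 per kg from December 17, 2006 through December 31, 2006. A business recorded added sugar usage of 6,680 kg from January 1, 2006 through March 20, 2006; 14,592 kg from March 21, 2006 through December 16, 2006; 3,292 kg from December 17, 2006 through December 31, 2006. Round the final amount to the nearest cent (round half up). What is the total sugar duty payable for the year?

January 1 – March 20, 2006: 6,680 kg at €0.43/kg → €2,872.40
March 21 – December 16, 2006: 14,592 kg at €0.20/kg → €2,918.40
December 17 – December 31, 2006: 3,292 kg at €0.17/kg → €559.64

€6,350.44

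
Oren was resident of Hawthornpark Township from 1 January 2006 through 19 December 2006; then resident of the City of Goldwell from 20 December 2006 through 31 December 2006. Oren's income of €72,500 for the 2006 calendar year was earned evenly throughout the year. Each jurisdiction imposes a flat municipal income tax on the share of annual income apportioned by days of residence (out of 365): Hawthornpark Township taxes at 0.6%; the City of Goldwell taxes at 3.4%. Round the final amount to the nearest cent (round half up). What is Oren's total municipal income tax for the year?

€501.74

Hawthornpark Township, 1 January – 19 December 2006: 353 days → €72,500 × 0.6% × 353/365 = €420.6986
The City of Goldwell, 20 December – 31 December 2006: 12 days → €72,500 × 3.4% × 12/365 = €81.0411
Total = €501.7397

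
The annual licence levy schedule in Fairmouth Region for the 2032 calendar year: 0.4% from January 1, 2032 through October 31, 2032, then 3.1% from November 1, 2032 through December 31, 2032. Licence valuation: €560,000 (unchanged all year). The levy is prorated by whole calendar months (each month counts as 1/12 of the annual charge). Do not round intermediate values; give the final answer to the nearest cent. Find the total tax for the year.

January 1 – October 31, 2032: 10 months at 0.4% → €560,000 × 0.4% × 10/12 = €1,866.6667
November 1 – December 31, 2032: 2 months at 3.1% → €560,000 × 3.1% × 2/12 = €2,893.3333
Total = €4,760.0000

€4,760.00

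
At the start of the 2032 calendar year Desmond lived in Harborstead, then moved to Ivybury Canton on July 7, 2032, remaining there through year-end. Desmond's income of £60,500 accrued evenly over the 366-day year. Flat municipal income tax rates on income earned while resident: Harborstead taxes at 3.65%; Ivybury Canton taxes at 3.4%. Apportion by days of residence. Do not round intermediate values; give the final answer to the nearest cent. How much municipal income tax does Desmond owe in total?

Harborstead, January 1 – July 6, 2032: 188 days → £60,500 × 3.65% × 188/366 = £1,134.2923
Ivybury Canton, July 7 – December 31, 2032: 178 days → £60,500 × 3.4% × 178/366 = £1,000.3989
Total = £2,134.6913

£2,134.69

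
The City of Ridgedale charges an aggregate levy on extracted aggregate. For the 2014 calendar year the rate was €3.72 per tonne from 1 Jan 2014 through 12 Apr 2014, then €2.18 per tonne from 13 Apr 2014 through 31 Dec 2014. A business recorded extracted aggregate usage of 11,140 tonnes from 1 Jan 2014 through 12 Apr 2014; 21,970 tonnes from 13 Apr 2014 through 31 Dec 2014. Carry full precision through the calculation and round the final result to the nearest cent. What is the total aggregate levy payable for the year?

€89,335.40

1 Jan – 12 Apr 2014: 11,140 tonnes at €3.72/tonne → €41,440.80
13 Apr – 31 Dec 2014: 21,970 tonnes at €2.18/tonne → €47,894.60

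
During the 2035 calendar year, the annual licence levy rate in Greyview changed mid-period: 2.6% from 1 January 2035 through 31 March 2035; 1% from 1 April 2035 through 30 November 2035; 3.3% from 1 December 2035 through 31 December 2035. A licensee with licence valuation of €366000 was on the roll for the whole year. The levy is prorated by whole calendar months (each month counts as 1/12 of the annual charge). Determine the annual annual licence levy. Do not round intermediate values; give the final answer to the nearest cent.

1 January – 31 March 2035: 3 months at 2.6% → €366000 × 2.6% × 3/12 = €2379.0000
1 April – 30 November 2035: 8 months at 1% → €366000 × 1% × 8/12 = €2440.0000
1 December – 31 December 2035: 1 month at 3.3% → €366000 × 3.3% × 1/12 = €1006.5000
Total = €5825.5000

€5825.50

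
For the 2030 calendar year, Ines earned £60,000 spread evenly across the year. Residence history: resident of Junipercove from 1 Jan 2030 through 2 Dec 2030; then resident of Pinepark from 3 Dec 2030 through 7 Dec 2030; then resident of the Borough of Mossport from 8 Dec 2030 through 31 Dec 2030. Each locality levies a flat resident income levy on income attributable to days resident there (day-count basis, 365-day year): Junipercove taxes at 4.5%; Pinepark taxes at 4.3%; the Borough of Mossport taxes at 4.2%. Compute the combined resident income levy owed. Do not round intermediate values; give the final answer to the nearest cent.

Junipercove, 1 Jan – 2 Dec 2030: 336 days → £60,000 × 4.5% × 336/365 = £2,485.4795
Pinepark, 3 Dec – 7 Dec 2030: 5 days → £60,000 × 4.3% × 5/365 = £35.3425
The Borough of Mossport, 8 Dec – 31 Dec 2030: 24 days → £60,000 × 4.2% × 24/365 = £165.6986
Total = £2,686.5205

£2,686.52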